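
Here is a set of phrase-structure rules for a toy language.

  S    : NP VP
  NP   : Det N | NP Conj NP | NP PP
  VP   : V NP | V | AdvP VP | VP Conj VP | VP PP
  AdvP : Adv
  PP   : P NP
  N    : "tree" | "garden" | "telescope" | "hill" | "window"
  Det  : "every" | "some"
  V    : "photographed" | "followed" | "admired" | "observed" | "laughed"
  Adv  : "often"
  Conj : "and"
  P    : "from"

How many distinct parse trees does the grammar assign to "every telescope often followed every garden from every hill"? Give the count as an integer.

3

Two of the 3 distinct bracketings:
[S [NP [Det every] [N telescope]] [VP [AdvP [Adv often]] [VP [V followed] [NP [NP [Det every] [N garden]] [PP [P from] [NP [Det every] [N hill]]]]]]]
[S [NP [Det every] [N telescope]] [VP [AdvP [Adv often]] [VP [VP [V followed] [NP [Det every] [N garden]]] [PP [P from] [NP [Det every] [N hill]]]]]]
The difference turns on whether NP → NP PP is used at the relevant span, versus an alternative expansion of NP.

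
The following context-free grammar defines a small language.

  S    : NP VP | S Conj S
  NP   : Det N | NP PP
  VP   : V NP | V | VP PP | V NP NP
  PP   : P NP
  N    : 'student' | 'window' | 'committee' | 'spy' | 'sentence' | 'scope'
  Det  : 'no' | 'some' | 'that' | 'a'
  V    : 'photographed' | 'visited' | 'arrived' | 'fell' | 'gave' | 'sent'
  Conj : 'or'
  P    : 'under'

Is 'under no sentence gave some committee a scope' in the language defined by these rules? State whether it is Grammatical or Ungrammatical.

Ungrammatical

For S → NP VP, no prefix of the string parses as an NP. The alternative S rule S → S Conj S likewise has no satisfying split.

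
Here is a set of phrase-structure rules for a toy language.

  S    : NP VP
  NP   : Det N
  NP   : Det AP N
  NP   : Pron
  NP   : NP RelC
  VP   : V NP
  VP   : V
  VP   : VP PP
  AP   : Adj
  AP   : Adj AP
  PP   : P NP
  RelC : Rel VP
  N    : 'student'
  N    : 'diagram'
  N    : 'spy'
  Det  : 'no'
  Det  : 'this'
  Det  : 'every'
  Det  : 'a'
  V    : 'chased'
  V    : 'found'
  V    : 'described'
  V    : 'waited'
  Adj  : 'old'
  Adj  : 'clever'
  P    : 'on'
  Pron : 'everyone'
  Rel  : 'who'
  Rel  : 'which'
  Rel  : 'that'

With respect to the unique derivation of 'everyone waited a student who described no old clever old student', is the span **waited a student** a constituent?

No

[S [NP [Pron everyone]] [VP [V waited] [NP [NP [Det a] [N student]] [RelC [Rel who] [VP [V described] [NP [Det no] [AP [Adj old] [AP [Adj clever] [AP [Adj old]]]] [N student]]]]]]]
The smallest constituent containing 'waited a student' is the VP spanning 'waited a student who described no old clever old student'; no single node in the tree dominates exactly the given words.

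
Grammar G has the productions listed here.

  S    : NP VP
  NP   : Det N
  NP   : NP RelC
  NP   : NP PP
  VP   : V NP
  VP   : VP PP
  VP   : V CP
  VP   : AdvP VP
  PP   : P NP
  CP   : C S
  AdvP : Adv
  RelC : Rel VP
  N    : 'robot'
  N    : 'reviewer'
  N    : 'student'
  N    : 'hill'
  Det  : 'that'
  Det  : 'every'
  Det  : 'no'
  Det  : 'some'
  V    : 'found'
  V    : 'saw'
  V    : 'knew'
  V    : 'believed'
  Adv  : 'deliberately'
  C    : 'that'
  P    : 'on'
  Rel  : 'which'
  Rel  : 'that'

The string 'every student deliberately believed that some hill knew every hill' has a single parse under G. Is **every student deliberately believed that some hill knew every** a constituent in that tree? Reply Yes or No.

No

[S [NP [Det every] [N student]] [VP [AdvP [Adv deliberately]] [VP [V believed] [CP [C that] [S [NP [Det some] [N hill]] [VP [V knew] [NP [Det every] [N hill]]]]]]]]
The smallest constituent containing 'every student deliberately believed that some hill knew every' is the S spanning 'every student deliberately believed that some hill knew every hill'; no single node in the tree dominates exactly the given words.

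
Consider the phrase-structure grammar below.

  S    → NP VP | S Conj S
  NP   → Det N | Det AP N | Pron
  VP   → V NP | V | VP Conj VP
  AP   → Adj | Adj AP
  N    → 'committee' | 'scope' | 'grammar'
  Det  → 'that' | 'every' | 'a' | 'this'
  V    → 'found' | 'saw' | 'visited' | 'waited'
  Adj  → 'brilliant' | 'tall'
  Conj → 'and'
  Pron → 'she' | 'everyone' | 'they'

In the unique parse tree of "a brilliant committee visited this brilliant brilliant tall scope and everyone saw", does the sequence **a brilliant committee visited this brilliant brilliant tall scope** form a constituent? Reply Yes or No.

[S [S [NP [Det a] [AP [Adj brilliant]] [N committee]] [VP [V visited] [NP [Det this] [AP [Adj brilliant] [AP [Adj brilliant] [AP [Adj tall]]]] [N scope]]]] [Conj and] [S [NP [Pron everyone]] [VP [V saw]]]]
The words 'a brilliant committee visited this brilliant brilliant tall scope' are exhaustively dominated by a single S node (built by S → NP VP), so they form a constituent.

Yes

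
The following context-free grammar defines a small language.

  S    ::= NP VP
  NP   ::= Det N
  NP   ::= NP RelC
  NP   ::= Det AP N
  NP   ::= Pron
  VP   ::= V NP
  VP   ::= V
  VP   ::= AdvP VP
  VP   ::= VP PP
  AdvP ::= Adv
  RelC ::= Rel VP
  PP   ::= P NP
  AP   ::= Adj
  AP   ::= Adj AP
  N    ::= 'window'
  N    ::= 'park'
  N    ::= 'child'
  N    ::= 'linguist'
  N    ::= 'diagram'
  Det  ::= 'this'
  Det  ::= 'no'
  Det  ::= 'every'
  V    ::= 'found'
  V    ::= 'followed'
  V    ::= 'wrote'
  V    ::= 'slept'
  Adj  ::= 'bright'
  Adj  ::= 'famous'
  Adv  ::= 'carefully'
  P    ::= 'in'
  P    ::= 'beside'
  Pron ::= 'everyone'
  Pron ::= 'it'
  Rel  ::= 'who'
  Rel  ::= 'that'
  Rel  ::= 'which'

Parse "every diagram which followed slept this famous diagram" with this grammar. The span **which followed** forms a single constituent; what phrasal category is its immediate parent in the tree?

S
  NP
    NP
      Det: every
      N: diagram
    RelC
      Rel: which
      VP
        V: followed
  VP
    V: slept
    NP
      Det: this
      AP
        Adj: famous
      N: diagram
The span 'which followed' is the RelC node built by RelC → Rel VP.
Its mother is the NP built by NP → NP RelC.

NP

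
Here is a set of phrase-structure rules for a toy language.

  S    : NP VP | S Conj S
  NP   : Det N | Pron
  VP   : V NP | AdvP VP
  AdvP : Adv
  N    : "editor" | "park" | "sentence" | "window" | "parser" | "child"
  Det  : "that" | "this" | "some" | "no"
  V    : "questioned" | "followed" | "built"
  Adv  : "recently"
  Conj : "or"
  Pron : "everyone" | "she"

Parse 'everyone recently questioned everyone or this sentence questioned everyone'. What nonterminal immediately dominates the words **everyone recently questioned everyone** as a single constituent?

S

[S [S [NP [Pron everyone]] [VP [AdvP [Adv recently]] [VP [V questioned] [NP [Pron everyone]]]]] [Conj or] [S [NP [Det this] [N sentence]] [VP [V questioned] [NP [Pron everyone]]]]]
The span 'everyone recently questioned everyone' is the S node built by S → NP VP.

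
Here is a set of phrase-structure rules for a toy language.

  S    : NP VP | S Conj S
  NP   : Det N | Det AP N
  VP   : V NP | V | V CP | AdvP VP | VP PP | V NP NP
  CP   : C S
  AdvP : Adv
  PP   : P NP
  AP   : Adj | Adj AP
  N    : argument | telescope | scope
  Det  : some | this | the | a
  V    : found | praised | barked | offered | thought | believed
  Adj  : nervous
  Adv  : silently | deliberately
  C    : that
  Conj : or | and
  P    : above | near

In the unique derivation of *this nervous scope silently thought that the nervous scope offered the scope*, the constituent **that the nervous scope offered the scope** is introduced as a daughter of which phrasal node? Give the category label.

VP

[S [NP [Det this] [AP [Adj nervous]] [N scope]] [VP [AdvP [Adv silently]] [VP [V thought] [CP [C that] [S [NP [Det the] [AP [Adj nervous]] [N scope]] [VP [V offered] [NP [Det the] [N scope]]]]]]]]
The span 'that the nervous scope offered the scope' is the CP node built by CP → C S.
Its mother is the VP built by VP → V CP.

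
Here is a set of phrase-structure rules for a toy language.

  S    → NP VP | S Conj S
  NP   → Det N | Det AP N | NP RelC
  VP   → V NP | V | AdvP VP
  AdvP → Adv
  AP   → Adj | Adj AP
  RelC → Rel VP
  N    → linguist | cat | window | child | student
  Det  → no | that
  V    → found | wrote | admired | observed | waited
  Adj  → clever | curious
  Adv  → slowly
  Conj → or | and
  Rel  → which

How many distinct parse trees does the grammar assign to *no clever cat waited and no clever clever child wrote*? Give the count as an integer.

[S [S [NP [Det no] [AP [Adj clever]] [N cat]] [VP [V waited]]] [Conj and] [S [NP [Det no] [AP [Adj clever] [AP [Adj clever]]] [N child]] [VP [V wrote]]]]
No rule offers an alternative attachment or grouping for any span, so this is the only derivation.

1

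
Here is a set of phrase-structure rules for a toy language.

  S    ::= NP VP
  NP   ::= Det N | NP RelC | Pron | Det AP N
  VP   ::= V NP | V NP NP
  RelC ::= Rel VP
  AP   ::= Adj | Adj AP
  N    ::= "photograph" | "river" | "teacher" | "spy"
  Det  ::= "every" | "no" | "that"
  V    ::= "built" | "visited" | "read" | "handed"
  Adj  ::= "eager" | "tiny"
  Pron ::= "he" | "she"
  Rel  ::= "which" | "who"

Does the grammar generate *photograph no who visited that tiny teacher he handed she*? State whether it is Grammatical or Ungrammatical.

A Det word can never sit immediately before a Rel word in any string this grammar generates, so the substring 'no who' rules out a derivation.

Ungrammatical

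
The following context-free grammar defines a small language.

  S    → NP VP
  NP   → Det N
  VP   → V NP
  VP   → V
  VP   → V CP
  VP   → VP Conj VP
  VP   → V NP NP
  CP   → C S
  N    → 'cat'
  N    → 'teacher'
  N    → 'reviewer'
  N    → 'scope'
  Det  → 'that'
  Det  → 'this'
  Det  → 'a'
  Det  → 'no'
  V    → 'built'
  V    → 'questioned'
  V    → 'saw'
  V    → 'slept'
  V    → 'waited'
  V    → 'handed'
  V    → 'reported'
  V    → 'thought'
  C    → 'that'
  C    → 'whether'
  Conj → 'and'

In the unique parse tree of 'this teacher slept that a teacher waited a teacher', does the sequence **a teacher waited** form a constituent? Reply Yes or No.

[S [NP [Det this] [N teacher]] [VP [V slept] [CP [C that] [S [NP [Det a] [N teacher]] [VP [V waited] [NP [Det a] [N teacher]]]]]]]
The smallest constituent containing 'a teacher waited' is the S spanning 'a teacher waited a teacher'; no single node in the tree dominates exactly the given words.

No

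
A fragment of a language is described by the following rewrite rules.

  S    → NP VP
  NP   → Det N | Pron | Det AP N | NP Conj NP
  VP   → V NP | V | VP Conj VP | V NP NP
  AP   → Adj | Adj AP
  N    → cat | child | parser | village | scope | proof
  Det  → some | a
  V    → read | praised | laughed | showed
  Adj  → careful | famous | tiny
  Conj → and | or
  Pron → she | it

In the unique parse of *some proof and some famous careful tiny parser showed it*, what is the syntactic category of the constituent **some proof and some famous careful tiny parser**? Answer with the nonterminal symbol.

NP

S
  NP
    NP
      Det: some
      N: proof
    Conj: and
    NP
      Det: some
      AP
        Adj: famous
        AP
          Adj: careful
          AP
            Adj: tiny
      N: parser
  VP
    V: showed
    NP
      Pron: it
The span 'some proof and some famous careful tiny parser' is the NP node built by NP → NP Conj NP.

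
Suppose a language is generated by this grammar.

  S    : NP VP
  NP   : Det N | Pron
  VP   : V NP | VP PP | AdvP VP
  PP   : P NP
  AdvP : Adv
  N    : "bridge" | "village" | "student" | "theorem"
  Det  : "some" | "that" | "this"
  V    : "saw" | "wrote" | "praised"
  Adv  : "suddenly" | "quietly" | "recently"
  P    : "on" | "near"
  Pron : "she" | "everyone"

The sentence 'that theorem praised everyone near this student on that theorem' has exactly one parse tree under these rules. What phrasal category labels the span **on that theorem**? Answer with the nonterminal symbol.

PP

S
  NP
    Det: that
    N: theorem
  VP
    VP
      VP
        V: praised
        NP
          Pron: everyone
      PP
        P: near
        NP
          Det: this
          N: student
    PP
      P: on
      NP
        Det: that
        N: theorem
The span 'on that theorem' is the PP node built by PP → P NP.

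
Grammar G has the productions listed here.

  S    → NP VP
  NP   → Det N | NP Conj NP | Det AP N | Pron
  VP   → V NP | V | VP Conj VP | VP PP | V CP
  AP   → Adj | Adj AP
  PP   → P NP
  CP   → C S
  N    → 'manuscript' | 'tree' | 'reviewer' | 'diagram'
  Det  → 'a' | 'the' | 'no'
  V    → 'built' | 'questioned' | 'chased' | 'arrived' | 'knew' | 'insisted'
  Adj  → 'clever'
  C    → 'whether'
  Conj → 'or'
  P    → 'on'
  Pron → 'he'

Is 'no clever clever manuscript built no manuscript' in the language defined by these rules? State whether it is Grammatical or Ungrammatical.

[S [NP [Det no] [AP [Adj clever] [AP [Adj clever]]] [N manuscript]] [VP [V built] [NP [Det no] [N manuscript]]]]
The bracketing above is licensed at every node by one of the given productions, with S at the root.

Grammatical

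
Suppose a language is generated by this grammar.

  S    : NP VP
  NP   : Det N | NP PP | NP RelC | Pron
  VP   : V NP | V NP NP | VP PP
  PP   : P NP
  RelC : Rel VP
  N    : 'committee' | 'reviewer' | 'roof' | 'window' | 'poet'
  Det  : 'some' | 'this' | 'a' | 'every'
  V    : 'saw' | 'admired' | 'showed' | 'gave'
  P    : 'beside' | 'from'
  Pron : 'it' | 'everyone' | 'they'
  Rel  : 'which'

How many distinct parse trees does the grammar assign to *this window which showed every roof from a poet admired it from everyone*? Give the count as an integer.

Two of the 6 distinct bracketings:
[S [NP [NP [NP [Det this] [N window]] [RelC [Rel which] [VP [V showed] [NP [Det every] [N roof]]]]] [PP [P from] [NP [Det a] [N poet]]]] [VP [V admired] [NP [NP [Pron it]] [PP [P from] [NP [Pron everyone]]]]]]
[S [NP [NP [NP [Det this] [N window]] [RelC [Rel which] [VP [V showed] [NP [Det every] [N roof]]]]] [PP [P from] [NP [Det a] [N poet]]]] [VP [VP [V admired] [NP [Pron it]]] [PP [P from] [NP [Pron everyone]]]]]
The difference turns on whether VP → VP PP is used at the relevant span, versus an alternative expansion of VP.

6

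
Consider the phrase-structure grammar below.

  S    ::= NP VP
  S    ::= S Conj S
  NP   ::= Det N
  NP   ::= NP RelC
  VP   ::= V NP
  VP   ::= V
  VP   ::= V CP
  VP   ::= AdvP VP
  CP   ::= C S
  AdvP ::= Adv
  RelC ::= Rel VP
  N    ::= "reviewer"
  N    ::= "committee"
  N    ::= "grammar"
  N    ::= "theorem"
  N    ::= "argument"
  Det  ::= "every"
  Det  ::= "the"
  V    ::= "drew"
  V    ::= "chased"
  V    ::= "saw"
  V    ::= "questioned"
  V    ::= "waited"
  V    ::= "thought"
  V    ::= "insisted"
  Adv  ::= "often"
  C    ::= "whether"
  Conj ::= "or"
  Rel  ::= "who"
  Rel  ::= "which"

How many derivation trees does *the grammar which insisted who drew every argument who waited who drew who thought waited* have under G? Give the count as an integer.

4

Two of the 4 distinct bracketings:
[S [NP [NP [NP [Det the] [N grammar]] [RelC [Rel which] [VP [V insisted]]]] [RelC [Rel who] [VP [V drew] [NP [NP [NP [NP [Det every] [N argument]] [RelC [Rel who] [VP [V waited]]]] [RelC [Rel who] [VP [V drew]]]] [RelC [Rel who] [VP [V thought]]]]]]] [VP [V waited]]]
[S [NP [NP [NP [NP [Det the] [N grammar]] [RelC [Rel which] [VP [V insisted]]]] [RelC [Rel who] [VP [V drew] [NP [NP [NP [Det every] [N argument]] [RelC [Rel who] [VP [V waited]]]] [RelC [Rel who] [VP [V drew]]]]]]] [RelC [Rel who] [VP [V thought]]]] [VP [V waited]]]
The trees differ in how a recursive rule is bracketed over the same span.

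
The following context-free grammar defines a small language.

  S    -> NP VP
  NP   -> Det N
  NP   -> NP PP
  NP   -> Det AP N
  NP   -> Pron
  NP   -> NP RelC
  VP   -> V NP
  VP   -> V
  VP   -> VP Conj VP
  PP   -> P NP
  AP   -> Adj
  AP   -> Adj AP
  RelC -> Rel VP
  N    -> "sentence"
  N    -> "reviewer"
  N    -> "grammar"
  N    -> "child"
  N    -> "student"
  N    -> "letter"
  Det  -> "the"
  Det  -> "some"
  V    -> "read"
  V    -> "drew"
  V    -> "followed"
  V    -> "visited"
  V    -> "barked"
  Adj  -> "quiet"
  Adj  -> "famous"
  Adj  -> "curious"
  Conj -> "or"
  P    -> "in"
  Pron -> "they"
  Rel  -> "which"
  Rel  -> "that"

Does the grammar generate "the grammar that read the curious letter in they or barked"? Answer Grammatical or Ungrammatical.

Ungrammatical

For S → NP VP, every NP-prefix leaves a non-VP remainder: after 'the grammar' the remainder is not a VP; after 'the grammar that read' the remainder is not a VP; after 'the grammar that read the curious letter' the remainder is not a VP (and 1 more).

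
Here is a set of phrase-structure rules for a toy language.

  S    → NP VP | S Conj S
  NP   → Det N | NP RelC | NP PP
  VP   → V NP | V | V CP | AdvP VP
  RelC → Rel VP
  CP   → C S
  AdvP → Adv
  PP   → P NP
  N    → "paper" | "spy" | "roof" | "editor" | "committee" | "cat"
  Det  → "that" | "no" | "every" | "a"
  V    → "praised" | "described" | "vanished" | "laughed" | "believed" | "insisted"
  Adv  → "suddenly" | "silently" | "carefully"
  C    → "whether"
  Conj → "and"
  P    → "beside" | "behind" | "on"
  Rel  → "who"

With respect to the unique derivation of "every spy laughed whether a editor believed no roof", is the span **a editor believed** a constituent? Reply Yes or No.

[S [NP [Det every] [N spy]] [VP [V laughed] [CP [C whether] [S [NP [Det a] [N editor]] [VP [V believed] [NP [Det no] [N roof]]]]]]]
The smallest constituent containing 'a editor believed' is the S spanning 'a editor believed no roof'; no single node in the tree dominates exactly the given words.

No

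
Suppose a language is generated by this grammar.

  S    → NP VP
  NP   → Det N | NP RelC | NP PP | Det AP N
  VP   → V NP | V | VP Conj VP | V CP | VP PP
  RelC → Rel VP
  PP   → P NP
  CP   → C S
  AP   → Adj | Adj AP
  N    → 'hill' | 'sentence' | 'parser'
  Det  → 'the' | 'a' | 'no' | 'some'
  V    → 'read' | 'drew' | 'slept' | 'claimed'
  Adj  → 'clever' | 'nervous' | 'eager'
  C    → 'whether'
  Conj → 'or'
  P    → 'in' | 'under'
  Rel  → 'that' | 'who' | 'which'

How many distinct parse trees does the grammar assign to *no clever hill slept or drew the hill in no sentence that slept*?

Two of the 4 distinct bracketings:
[S [NP [Det no] [AP [Adj clever]] [N hill]] [VP [VP [V slept]] [Conj or] [VP [V drew] [NP [NP [NP [Det the] [N hill]] [PP [P in] [NP [Det no] [N sentence]]]] [RelC [Rel that] [VP [V slept]]]]]]]
[S [NP [Det no] [AP [Adj clever]] [N hill]] [VP [VP [V slept]] [Conj or] [VP [V drew] [NP [NP [Det the] [N hill]] [PP [P in] [NP [NP [Det no] [N sentence]] [RelC [Rel that] [VP [V slept]]]]]]]]]
The trees differ in how a recursive rule is bracketed over the same span.

4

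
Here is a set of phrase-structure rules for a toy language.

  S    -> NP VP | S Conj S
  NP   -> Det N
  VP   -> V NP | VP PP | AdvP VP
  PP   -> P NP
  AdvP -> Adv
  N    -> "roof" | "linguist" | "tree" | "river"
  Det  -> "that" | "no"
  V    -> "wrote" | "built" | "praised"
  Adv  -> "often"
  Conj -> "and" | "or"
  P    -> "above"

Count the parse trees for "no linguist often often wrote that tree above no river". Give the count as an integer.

3

Two of the 3 distinct bracketings:
[S [NP [Det no] [N linguist]] [VP [VP [AdvP [Adv often]] [VP [AdvP [Adv often]] [VP [V wrote] [NP [Det that] [N tree]]]]] [PP [P above] [NP [Det no] [N river]]]]]
[S [NP [Det no] [N linguist]] [VP [AdvP [Adv often]] [VP [VP [AdvP [Adv often]] [VP [V wrote] [NP [Det that] [N tree]]]] [PP [P above] [NP [Det no] [N river]]]]]]
The trees differ in how a recursive rule is bracketed over the same span.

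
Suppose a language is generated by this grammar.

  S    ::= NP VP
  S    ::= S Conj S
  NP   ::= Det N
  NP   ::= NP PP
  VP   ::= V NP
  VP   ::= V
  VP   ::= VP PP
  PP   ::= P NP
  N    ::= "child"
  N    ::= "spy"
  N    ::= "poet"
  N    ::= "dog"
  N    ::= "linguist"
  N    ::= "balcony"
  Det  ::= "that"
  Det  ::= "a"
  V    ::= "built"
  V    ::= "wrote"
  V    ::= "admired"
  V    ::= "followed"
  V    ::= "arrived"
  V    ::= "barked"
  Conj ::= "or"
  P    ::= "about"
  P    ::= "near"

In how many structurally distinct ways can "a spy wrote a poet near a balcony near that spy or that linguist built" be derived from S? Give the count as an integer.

Two of the 5 distinct bracketings:
[S [S [NP [Det a] [N spy]] [VP [V wrote] [NP [NP [Det a] [N poet]] [PP [P near] [NP [NP [Det a] [N balcony]] [PP [P near] [NP [Det that] [N spy]]]]]]]] [Conj or] [S [NP [Det that] [N linguist]] [VP [V built]]]]
[S [S [NP [Det a] [N spy]] [VP [V wrote] [NP [NP [NP [Det a] [N poet]] [PP [P near] [NP [Det a] [N balcony]]]] [PP [P near] [NP [Det that] [N spy]]]]]] [Conj or] [S [NP [Det that] [N linguist]] [VP [V built]]]]
The trees differ in how a recursive rule is bracketed over the same span.

5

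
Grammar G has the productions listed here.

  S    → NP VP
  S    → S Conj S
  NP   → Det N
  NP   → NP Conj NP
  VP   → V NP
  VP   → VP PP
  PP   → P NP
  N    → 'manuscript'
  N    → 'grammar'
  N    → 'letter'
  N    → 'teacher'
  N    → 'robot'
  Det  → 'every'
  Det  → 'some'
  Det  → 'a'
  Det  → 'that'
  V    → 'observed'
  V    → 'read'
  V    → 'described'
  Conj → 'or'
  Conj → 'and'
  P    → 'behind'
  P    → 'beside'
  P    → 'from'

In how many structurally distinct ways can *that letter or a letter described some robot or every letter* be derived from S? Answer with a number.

1

[S [NP [NP [Det that] [N letter]] [Conj or] [NP [Det a] [N letter]]] [VP [V described] [NP [NP [Det some] [N robot]] [Conj or] [NP [Det every] [N letter]]]]]
No rule offers an alternative attachment or grouping for any span, so this is the only derivation.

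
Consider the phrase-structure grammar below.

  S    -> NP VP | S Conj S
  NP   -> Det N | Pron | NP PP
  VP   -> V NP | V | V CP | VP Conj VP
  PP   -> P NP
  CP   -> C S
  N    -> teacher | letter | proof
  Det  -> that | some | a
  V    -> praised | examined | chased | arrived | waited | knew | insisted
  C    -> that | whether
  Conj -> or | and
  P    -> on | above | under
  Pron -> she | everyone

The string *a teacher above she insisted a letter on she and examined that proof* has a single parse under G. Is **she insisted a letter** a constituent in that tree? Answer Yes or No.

No

[S [NP [NP [Det a] [N teacher]] [PP [P above] [NP [Pron she]]]] [VP [VP [V insisted] [NP [NP [Det a] [N letter]] [PP [P on] [NP [Pron she]]]]] [Conj and] [VP [V examined] [NP [Det that] [N proof]]]]]
The smallest constituent containing 'she insisted a letter' is the S spanning 'a teacher above she insisted a letter on she and examined that proof'; no single node in the tree dominates exactly the given words.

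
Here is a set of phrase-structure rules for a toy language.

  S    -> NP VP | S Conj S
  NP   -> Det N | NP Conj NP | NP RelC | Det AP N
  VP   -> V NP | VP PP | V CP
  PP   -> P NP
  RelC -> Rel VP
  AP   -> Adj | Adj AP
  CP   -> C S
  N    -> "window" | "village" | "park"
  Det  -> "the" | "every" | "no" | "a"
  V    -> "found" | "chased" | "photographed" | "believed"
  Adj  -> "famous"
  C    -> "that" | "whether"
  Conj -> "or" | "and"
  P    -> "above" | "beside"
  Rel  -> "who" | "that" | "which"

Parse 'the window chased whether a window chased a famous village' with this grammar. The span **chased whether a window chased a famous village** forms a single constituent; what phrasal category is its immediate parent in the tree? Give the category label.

[S [NP [Det the] [N window]] [VP [V chased] [CP [C whether] [S [NP [Det a] [N window]] [VP [V chased] [NP [Det a] [AP [Adj famous]] [N village]]]]]]]
The span 'chased whether a window chased a famous village' is the VP node built by VP → V CP.
Its mother is the S built by S → NP VP.

S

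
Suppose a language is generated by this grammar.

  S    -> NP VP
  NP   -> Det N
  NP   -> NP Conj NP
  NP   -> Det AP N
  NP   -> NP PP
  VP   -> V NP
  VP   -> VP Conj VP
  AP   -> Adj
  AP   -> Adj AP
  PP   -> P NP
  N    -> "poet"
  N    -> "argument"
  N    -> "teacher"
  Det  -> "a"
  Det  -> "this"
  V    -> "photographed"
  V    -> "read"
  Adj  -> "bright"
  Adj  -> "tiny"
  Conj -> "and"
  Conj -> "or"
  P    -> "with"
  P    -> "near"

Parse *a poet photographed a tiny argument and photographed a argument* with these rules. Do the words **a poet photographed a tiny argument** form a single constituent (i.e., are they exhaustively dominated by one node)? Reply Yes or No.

No

[S [NP [Det a] [N poet]] [VP [VP [V photographed] [NP [Det a] [AP [Adj tiny]] [N argument]]] [Conj and] [VP [V photographed] [NP [Det a] [N argument]]]]]
The smallest constituent containing 'a poet photographed a tiny argument' is the S spanning 'a poet photographed a tiny argument and photographed a argument'; no single node in the tree dominates exactly the given words.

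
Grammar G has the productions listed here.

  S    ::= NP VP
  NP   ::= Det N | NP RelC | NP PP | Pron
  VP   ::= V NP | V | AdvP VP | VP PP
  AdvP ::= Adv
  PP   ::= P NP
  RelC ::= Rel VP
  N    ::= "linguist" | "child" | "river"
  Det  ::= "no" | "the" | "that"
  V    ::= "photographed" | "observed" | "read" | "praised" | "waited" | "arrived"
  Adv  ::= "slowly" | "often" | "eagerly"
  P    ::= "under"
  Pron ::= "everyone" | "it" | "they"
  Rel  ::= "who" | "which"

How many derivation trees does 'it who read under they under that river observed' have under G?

Two of the 5 distinct bracketings:
[S [NP [NP [Pron it]] [RelC [Rel who] [VP [VP [V read]] [PP [P under] [NP [NP [Pron they]] [PP [P under] [NP [Det that] [N river]]]]]]]] [VP [V observed]]]
[S [NP [NP [Pron it]] [RelC [Rel who] [VP [VP [VP [V read]] [PP [P under] [NP [Pron they]]]] [PP [P under] [NP [Det that] [N river]]]]]] [VP [V observed]]]
The difference turns on whether NP → NP PP is used at the relevant span, versus an alternative expansion of NP.

5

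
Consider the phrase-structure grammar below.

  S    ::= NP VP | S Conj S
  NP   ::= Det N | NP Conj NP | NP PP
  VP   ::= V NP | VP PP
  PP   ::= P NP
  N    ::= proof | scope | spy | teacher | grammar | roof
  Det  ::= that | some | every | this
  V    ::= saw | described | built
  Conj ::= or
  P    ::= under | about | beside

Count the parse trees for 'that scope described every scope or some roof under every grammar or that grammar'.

6

Two of the 6 distinct bracketings:
[S [NP [Det that] [N scope]] [VP [V described] [NP [NP [Det every] [N scope]] [Conj or] [NP [NP [NP [Det some] [N roof]] [PP [P under] [NP [Det every] [N grammar]]]] [Conj or] [NP [Det that] [N grammar]]]]]]
[S [NP [Det that] [N scope]] [VP [V described] [NP [NP [Det every] [N scope]] [Conj or] [NP [NP [Det some] [N roof]] [PP [P under] [NP [NP [Det every] [N grammar]] [Conj or] [NP [Det that] [N grammar]]]]]]]]
The trees differ in how a recursive rule is bracketed over the same span.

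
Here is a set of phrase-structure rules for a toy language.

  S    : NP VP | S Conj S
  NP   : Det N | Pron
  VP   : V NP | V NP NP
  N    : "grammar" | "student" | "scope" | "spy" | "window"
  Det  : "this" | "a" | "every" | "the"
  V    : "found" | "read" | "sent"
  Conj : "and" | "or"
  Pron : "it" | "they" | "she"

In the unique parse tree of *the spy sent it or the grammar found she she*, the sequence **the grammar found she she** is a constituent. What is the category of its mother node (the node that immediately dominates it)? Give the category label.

S

S
  S
    NP
      Det: the
      N: spy
    VP
      V: sent
      NP
        Pron: it
  Conj: or
  S
    NP
      Det: the
      N: grammar
    VP
      V: found
      NP
        Pron: she
      NP
        Pron: she
The span 'the grammar found she she' is the S node built by S → NP VP.
Its mother is the S built by S → S Conj S.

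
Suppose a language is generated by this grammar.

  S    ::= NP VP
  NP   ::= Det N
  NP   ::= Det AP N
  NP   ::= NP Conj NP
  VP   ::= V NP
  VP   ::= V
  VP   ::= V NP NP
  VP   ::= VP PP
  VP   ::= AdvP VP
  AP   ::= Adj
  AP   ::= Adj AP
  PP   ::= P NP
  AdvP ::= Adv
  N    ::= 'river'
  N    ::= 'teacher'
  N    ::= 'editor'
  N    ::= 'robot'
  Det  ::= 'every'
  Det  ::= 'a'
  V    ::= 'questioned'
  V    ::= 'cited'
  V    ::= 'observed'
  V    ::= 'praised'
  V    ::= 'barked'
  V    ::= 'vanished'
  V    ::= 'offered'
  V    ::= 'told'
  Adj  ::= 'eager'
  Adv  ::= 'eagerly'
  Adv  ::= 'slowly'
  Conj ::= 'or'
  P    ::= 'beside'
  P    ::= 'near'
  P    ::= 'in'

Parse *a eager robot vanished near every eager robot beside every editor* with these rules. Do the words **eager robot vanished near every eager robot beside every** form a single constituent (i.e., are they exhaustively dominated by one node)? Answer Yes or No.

No

[S [NP [Det a] [AP [Adj eager]] [N robot]] [VP [VP [VP [V vanished]] [PP [P near] [NP [Det every] [AP [Adj eager]] [N robot]]]] [PP [P beside] [NP [Det every] [N editor]]]]]
The smallest constituent containing 'eager robot vanished near every eager robot beside every' is the S spanning 'a eager robot vanished near every eager robot beside every editor'; no single node in the tree dominates exactly the given words.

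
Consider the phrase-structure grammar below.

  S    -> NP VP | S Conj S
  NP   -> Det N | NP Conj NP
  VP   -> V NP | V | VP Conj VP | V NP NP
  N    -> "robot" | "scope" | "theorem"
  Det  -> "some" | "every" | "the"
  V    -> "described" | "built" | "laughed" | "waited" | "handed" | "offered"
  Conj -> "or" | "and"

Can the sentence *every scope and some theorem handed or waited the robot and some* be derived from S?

For S → NP VP, every NP-prefix leaves a non-VP remainder: after 'every scope' the remainder is not a VP; after 'every scope and some theorem' the remainder is not a VP. The alternative S rule S → S Conj S likewise has no satisfying split.

Ungrammatical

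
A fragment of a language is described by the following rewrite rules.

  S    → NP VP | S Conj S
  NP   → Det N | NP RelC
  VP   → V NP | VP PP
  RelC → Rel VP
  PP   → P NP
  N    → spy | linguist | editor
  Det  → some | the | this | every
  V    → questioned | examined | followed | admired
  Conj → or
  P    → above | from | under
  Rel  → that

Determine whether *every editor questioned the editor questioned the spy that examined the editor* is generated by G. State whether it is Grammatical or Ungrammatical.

Ungrammatical

For S → NP VP, the only prefix that parses as NP is 'every editor', but the remainder 'questioned the editor questioned the spy that examined the editor' is not a VP under these rules. The alternative S rule S → S Conj S likewise has no satisfying split.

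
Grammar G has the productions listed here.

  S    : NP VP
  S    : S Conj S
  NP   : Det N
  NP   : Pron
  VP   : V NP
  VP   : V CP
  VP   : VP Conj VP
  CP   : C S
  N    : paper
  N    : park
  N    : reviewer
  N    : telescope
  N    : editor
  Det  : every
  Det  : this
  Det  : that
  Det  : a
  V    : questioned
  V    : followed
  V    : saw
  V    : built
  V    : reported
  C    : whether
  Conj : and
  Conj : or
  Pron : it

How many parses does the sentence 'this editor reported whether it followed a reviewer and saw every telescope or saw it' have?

5

Two of the 5 distinct bracketings:
[S [NP [Det this] [N editor]] [VP [V reported] [CP [C whether] [S [NP [Pron it]] [VP [VP [V followed] [NP [Det a] [N reviewer]]] [Conj and] [VP [VP [V saw] [NP [Det every] [N telescope]]] [Conj or] [VP [V saw] [NP [Pron it]]]]]]]]]
[S [NP [Det this] [N editor]] [VP [V reported] [CP [C whether] [S [NP [Pron it]] [VP [VP [VP [V followed] [NP [Det a] [N reviewer]]] [Conj and] [VP [V saw] [NP [Det every] [N telescope]]]] [Conj or] [VP [V saw] [NP [Pron it]]]]]]]]
The trees differ in how a recursive rule is bracketed over the same span.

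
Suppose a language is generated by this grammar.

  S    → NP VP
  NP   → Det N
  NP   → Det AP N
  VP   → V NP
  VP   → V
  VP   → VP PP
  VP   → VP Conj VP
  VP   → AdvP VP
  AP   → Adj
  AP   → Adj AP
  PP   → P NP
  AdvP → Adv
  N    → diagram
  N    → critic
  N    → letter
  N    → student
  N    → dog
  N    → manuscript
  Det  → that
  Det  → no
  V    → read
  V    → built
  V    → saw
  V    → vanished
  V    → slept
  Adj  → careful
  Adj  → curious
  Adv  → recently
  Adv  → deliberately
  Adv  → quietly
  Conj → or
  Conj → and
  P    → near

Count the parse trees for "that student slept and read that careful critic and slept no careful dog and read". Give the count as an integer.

Two of the 5 distinct bracketings:
[S [NP [Det that] [N student]] [VP [VP [V slept]] [Conj and] [VP [VP [V read] [NP [Det that] [AP [Adj careful]] [N critic]]] [Conj and] [VP [VP [V slept] [NP [Det no] [AP [Adj careful]] [N dog]]] [Conj and] [VP [V read]]]]]]
[S [NP [Det that] [N student]] [VP [VP [V slept]] [Conj and] [VP [VP [VP [V read] [NP [Det that] [AP [Adj careful]] [N critic]]] [Conj and] [VP [V slept] [NP [Det no] [AP [Adj careful]] [N dog]]]] [Conj and] [VP [V read]]]]]
The trees differ in how a recursive rule is bracketed over the same span.

5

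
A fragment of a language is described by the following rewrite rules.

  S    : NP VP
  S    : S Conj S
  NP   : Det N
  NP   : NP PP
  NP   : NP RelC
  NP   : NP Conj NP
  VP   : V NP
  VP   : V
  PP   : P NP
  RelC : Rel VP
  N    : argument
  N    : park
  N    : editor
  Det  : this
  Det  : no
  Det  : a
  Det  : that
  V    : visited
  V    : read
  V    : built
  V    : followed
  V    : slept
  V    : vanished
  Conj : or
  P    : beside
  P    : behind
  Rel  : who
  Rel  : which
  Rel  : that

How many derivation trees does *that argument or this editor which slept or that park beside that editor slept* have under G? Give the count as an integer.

Two of the 7 distinct bracketings:
[S [NP [NP [NP [Det that] [N argument]] [Conj or] [NP [NP [NP [Det this] [N editor]] [RelC [Rel which] [VP [V slept]]]] [Conj or] [NP [Det that] [N park]]]] [PP [P beside] [NP [Det that] [N editor]]]] [VP [V slept]]]
[S [NP [NP [NP [NP [NP [Det that] [N argument]] [Conj or] [NP [Det this] [N editor]]] [RelC [Rel which] [VP [V slept]]]] [Conj or] [NP [Det that] [N park]]] [PP [P beside] [NP [Det that] [N editor]]]] [VP [V slept]]]
The trees differ in how a recursive rule is bracketed over the same span.

7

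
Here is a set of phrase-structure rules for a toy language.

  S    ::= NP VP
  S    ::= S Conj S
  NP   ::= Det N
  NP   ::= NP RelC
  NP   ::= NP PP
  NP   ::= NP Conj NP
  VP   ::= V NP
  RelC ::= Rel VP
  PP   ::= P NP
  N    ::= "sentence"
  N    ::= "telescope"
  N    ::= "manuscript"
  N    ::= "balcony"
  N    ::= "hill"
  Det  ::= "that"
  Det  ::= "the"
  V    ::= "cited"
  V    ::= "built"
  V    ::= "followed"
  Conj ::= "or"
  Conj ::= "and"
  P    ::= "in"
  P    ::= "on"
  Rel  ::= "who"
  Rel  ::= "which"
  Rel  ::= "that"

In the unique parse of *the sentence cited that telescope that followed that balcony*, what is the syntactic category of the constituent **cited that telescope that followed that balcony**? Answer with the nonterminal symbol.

VP

[S [NP [Det the] [N sentence]] [VP [V cited] [NP [NP [Det that] [N telescope]] [RelC [Rel that] [VP [V followed] [NP [Det that] [N balcony]]]]]]]
The span 'cited that telescope that followed that balcony' is the VP node built by VP → V NP.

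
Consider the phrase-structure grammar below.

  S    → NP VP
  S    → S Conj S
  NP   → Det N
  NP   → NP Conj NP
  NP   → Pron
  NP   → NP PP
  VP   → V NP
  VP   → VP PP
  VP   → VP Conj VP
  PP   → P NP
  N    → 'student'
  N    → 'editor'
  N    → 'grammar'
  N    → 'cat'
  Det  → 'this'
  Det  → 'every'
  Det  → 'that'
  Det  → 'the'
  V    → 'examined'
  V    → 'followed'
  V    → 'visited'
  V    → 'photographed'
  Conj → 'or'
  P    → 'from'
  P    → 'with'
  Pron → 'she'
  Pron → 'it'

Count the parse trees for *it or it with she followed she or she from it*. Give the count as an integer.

6

Two of the 6 distinct bracketings:
[S [NP [NP [Pron it]] [Conj or] [NP [NP [Pron it]] [PP [P with] [NP [Pron she]]]]] [VP [V followed] [NP [NP [Pron she]] [Conj or] [NP [NP [Pron she]] [PP [P from] [NP [Pron it]]]]]]]
[S [NP [NP [Pron it]] [Conj or] [NP [NP [Pron it]] [PP [P with] [NP [Pron she]]]]] [VP [V followed] [NP [NP [NP [Pron she]] [Conj or] [NP [Pron she]]] [PP [P from] [NP [Pron it]]]]]]
The trees differ in how a recursive rule is bracketed over the same span.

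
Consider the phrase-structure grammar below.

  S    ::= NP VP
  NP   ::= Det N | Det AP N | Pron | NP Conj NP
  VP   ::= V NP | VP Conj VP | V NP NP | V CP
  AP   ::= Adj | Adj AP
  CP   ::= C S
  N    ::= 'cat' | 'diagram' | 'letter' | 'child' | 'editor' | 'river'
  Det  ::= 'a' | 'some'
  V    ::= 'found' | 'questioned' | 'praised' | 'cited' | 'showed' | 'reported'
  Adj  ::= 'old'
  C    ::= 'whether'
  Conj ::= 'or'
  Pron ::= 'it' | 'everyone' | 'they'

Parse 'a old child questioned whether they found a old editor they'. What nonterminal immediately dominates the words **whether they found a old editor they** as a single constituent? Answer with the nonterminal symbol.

CP

[S [NP [Det a] [AP [Adj old]] [N child]] [VP [V questioned] [CP [C whether] [S [NP [Pron they]] [VP [V found] [NP [Det a] [AP [Adj old]] [N editor]] [NP [Pron they]]]]]]]
The span 'whether they found a old editor they' is the CP node built by CP → C S.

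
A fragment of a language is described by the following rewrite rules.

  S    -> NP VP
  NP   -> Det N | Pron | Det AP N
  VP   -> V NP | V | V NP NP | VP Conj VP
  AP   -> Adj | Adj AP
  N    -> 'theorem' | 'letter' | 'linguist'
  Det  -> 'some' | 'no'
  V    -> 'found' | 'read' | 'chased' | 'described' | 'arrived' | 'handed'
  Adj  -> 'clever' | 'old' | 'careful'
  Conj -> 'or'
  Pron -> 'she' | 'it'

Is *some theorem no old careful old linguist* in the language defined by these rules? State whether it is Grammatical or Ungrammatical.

Ungrammatical

For S → NP VP, the only prefix that parses as NP is 'some theorem', but the remainder 'no old careful old linguist' is not a VP under these rules.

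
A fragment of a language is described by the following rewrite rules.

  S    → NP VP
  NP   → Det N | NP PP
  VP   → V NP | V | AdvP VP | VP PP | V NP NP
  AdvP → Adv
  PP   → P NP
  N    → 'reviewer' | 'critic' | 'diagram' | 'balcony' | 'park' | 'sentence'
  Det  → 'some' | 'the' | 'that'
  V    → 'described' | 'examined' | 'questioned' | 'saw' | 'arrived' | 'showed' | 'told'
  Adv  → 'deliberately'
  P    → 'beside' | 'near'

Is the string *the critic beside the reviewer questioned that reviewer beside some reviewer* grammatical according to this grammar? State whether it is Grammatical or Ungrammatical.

Grammatical

S
  NP
    NP
      Det: the
      N: critic
    PP
      P: beside
      NP
        Det: the
        N: reviewer
  VP
    V: questioned
    NP
      NP
        Det: that
        N: reviewer
      PP
        P: beside
        NP
          Det: some
          N: reviewer
Each bracket corresponds to one application of a listed rule, so the string is derivable from S.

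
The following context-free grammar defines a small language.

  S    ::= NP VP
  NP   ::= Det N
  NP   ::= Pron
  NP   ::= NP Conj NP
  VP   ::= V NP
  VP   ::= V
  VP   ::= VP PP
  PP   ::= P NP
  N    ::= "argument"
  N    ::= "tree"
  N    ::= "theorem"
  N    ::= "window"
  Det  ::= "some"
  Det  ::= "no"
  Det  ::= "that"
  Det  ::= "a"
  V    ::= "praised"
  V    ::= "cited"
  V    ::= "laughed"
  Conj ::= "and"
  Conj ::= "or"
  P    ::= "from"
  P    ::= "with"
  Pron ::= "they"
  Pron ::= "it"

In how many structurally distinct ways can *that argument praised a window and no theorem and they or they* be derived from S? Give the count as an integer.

5

Two of the 5 distinct bracketings:
[S [NP [Det that] [N argument]] [VP [V praised] [NP [NP [Det a] [N window]] [Conj and] [NP [NP [Det no] [N theorem]] [Conj and] [NP [NP [Pron they]] [Conj or] [NP [Pron they]]]]]]]
[S [NP [Det that] [N argument]] [VP [V praised] [NP [NP [Det a] [N window]] [Conj and] [NP [NP [NP [Det no] [N theorem]] [Conj and] [NP [Pron they]]] [Conj or] [NP [Pron they]]]]]]
The trees differ in how a recursive rule is bracketed over the same span.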